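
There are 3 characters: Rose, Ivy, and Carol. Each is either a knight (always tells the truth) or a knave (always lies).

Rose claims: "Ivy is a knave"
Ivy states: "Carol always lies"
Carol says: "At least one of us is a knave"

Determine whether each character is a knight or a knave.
Rose is a knight.
Ivy is a knave.
Carol is a knight.

Verification:
- Rose (knight) says "Ivy is a knave" - this is TRUE because Ivy is a knave.
- Ivy (knave) says "Carol always lies" - this is FALSE (a lie) because Carol is a knight.
- Carol (knight) says "At least one of us is a knave" - this is TRUE because Ivy is a knave.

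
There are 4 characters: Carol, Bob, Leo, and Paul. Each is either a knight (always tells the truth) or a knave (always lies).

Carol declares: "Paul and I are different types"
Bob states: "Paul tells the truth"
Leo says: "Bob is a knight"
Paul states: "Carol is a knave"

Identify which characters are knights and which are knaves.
Carol is a knight.
Bob is a knave.
Leo is a knave.
Paul is a knave.

Verification:
- Carol (knight) says "Paul and I are different types" - this is TRUE because Carol is a knight and Paul is a knave.
- Bob (knave) says "Paul tells the truth" - this is FALSE (a lie) because Paul is a knave.
- Leo (knave) says "Bob is a knight" - this is FALSE (a lie) because Bob is a knave.
- Paul (knave) says "Carol is a knave" - this is FALSE (a lie) because Carol is a knight.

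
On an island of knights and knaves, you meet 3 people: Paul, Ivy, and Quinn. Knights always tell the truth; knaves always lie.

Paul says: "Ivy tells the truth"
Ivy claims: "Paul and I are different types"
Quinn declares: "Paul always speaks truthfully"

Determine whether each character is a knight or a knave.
Paul is a knave.
Ivy is a knave.
Quinn is a knave.

Verification:
- Paul (knave) says "Ivy tells the truth" - this is FALSE (a lie) because Ivy is a knave.
- Ivy (knave) says "Paul and I are different types" - this is FALSE (a lie) because Ivy is a knave and Paul is a knave.
- Quinn (knave) says "Paul always speaks truthfully" - this is FALSE (a lie) because Paul is a knave.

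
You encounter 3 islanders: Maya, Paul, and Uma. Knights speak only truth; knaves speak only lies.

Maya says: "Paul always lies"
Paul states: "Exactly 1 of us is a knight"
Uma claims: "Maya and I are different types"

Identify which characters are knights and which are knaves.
Maya is a knave.
Paul is a knight.
Uma is a knave.

Verification:
- Maya (knave) says "Paul always lies" - this is FALSE (a lie) because Paul is a knight.
- Paul (knight) says "Exactly 1 of us is a knight" - this is TRUE because there are 1 knights.
- Uma (knave) says "Maya and I are different types" - this is FALSE (a lie) because Uma is a knave and Maya is a knave.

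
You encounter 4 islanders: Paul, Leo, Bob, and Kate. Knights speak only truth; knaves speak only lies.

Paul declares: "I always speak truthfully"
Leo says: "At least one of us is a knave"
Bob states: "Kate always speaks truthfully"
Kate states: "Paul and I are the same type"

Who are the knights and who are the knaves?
Paul is a knight.
Leo is a knight.
Bob is a knave.
Kate is a knave.

Verification:
- Paul (knight) says "I always speak truthfully" - this is TRUE because Paul is a knight.
- Leo (knight) says "At least one of us is a knave" - this is TRUE because Bob and Kate are knaves.
- Bob (knave) says "Kate always speaks truthfully" - this is FALSE (a lie) because Kate is a knave.
- Kate (knave) says "Paul and I are the same type" - this is FALSE (a lie) because Kate is a knave and Paul is a knight.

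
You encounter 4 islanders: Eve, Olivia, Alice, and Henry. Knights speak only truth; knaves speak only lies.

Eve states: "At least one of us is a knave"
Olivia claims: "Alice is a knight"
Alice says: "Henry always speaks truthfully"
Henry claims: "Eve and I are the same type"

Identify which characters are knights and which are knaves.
Eve is a knight.
Olivia is a knave.
Alice is a knave.
Henry is a knave.

Verification:
- Eve (knight) says "At least one of us is a knave" - this is TRUE because Olivia, Alice, and Henry are knaves.
- Olivia (knave) says "Alice is a knight" - this is FALSE (a lie) because Alice is a knave.
- Alice (knave) says "Henry always speaks truthfully" - this is FALSE (a lie) because Henry is a knave.
- Henry (knave) says "Eve and I are the same type" - this is FALSE (a lie) because Henry is a knave and Eve is a knight.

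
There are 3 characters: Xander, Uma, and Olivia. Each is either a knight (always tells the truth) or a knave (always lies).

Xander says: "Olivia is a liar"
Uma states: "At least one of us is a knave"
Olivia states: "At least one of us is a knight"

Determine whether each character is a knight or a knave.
Xander is a knave.
Uma is a knight.
Olivia is a knight.

Verification:
- Xander (knave) says "Olivia is a liar" - this is FALSE (a lie) because Olivia is a knight.
- Uma (knight) says "At least one of us is a knave" - this is TRUE because Xander is a knave.
- Olivia (knight) says "At least one of us is a knight" - this is TRUE because Uma and Olivia are knights.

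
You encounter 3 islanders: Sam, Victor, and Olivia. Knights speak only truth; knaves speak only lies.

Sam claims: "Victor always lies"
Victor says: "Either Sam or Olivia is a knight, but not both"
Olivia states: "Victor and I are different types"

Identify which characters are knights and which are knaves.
Sam is a knight.
Victor is a knave.
Olivia is a knight.

Verification:
- Sam (knight) says "Victor always lies" - this is TRUE because Victor is a knave.
- Victor (knave) says "Either Sam or Olivia is a knight, but not both" - this is FALSE (a lie) because Sam is a knight and Olivia is a knight.
- Olivia (knight) says "Victor and I are different types" - this is TRUE because Olivia is a knight and Victor is a knave.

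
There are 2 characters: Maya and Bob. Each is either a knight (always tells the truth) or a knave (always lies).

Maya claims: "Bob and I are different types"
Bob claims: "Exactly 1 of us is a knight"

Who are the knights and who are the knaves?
Maya is a knave.
Bob is a knave.

Verification:
- Maya (knave) says "Bob and I are different types" - this is FALSE (a lie) because Maya is a knave and Bob is a knave.
- Bob (knave) says "Exactly 1 of us is a knight" - this is FALSE (a lie) because there are 0 knights.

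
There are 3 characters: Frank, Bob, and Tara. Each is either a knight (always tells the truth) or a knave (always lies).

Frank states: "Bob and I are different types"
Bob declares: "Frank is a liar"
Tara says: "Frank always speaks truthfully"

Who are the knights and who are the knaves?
Frank is a knight.
Bob is a knave.
Tara is a knight.

Verification:
- Frank (knight) says "Bob and I are different types" - this is TRUE because Frank is a knight and Bob is a knave.
- Bob (knave) says "Frank is a liar" - this is FALSE (a lie) because Frank is a knight.
- Tara (knight) says "Frank always speaks truthfully" - this is TRUE because Frank is a knight.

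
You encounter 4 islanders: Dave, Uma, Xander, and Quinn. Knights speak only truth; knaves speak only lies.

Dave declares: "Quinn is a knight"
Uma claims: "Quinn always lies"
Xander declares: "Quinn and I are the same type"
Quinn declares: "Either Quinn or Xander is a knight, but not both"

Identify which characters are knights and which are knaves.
Dave is a knight.
Uma is a knave.
Xander is a knave.
Quinn is a knight.

Verification:
- Dave (knight) says "Quinn is a knight" - this is TRUE because Quinn is a knight.
- Uma (knave) says "Quinn always lies" - this is FALSE (a lie) because Quinn is a knight.
- Xander (knave) says "Quinn and I are the same type" - this is FALSE (a lie) because Xander is a knave and Quinn is a knight.
- Quinn (knight) says "Either Quinn or Xander is a knight, but not both" - this is TRUE because Quinn is a knight and Xander is a knave.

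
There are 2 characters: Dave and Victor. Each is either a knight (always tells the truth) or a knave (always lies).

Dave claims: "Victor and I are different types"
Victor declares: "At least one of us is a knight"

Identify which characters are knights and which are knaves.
Dave is a knave.
Victor is a knave.

Verification:
- Dave (knave) says "Victor and I are different types" - this is FALSE (a lie) because Dave is a knave and Victor is a knave.
- Victor (knave) says "At least one of us is a knight" - this is FALSE (a lie) because no one is a knight.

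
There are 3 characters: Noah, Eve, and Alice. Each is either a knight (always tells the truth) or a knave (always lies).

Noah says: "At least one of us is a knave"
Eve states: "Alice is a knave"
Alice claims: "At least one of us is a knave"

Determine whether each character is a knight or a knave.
Noah is a knight.
Eve is a knave.
Alice is a knight.

Verification:
- Noah (knight) says "At least one of us is a knave" - this is TRUE because Eve is a knave.
- Eve (knave) says "Alice is a knave" - this is FALSE (a lie) because Alice is a knight.
- Alice (knight) says "At least one of us is a knave" - this is TRUE because Eve is a knave.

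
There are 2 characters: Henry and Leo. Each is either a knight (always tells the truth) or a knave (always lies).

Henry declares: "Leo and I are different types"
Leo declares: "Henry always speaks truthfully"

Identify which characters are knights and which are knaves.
Henry is a knave.
Leo is a knave.

Verification:
- Henry (knave) says "Leo and I are different types" - this is FALSE (a lie) because Henry is a knave and Leo is a knave.
- Leo (knave) says "Henry always speaks truthfully" - this is FALSE (a lie) because Henry is a knave.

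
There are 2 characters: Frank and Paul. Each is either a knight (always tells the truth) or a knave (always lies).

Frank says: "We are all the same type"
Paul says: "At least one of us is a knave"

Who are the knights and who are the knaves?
Frank is a knave.
Paul is a knight.

Verification:
- Frank (knave) says "We are all the same type" - this is FALSE (a lie) because Paul is a knight and Frank is a knave.
- Paul (knight) says "At least one of us is a knave" - this is TRUE because Frank is a knave.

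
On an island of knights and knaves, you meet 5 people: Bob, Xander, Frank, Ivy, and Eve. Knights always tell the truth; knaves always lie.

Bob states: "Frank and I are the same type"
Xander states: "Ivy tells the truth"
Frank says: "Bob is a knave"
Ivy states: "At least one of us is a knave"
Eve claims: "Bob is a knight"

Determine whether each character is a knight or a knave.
Bob is a knave.
Xander is a knight.
Frank is a knight.
Ivy is a knight.
Eve is a knave.

Verification:
- Bob (knave) says "Frank and I are the same type" - this is FALSE (a lie) because Bob is a knave and Frank is a knight.
- Xander (knight) says "Ivy tells the truth" - this is TRUE because Ivy is a knight.
- Frank (knight) says "Bob is a knave" - this is TRUE because Bob is a knave.
- Ivy (knight) says "At least one of us is a knave" - this is TRUE because Bob and Eve are knaves.
- Eve (knave) says "Bob is a knight" - this is FALSE (a lie) because Bob is a knave.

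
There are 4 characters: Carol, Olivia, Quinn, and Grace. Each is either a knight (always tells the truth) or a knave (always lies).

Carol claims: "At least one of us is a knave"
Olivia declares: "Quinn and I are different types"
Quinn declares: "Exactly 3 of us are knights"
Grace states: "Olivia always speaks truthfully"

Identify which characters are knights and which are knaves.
Carol is a knight.
Olivia is a knave.
Quinn is a knave.
Grace is a knave.

Verification:
- Carol (knight) says "At least one of us is a knave" - this is TRUE because Olivia, Quinn, and Grace are knaves.
- Olivia (knave) says "Quinn and I are different types" - this is FALSE (a lie) because Olivia is a knave and Quinn is a knave.
- Quinn (knave) says "Exactly 3 of us are knights" - this is FALSE (a lie) because there are 1 knights.
- Grace (knave) says "Olivia always speaks truthfully" - this is FALSE (a lie) because Olivia is a knave.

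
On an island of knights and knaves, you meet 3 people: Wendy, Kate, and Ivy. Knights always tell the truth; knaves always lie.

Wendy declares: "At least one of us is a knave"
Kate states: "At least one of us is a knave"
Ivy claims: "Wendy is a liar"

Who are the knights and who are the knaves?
Wendy is a knight.
Kate is a knight.
Ivy is a knave.

Verification:
- Wendy (knight) says "At least one of us is a knave" - this is TRUE because Ivy is a knave.
- Kate (knight) says "At least one of us is a knave" - this is TRUE because Ivy is a knave.
- Ivy (knave) says "Wendy is a liar" - this is FALSE (a lie) because Wendy is a knight.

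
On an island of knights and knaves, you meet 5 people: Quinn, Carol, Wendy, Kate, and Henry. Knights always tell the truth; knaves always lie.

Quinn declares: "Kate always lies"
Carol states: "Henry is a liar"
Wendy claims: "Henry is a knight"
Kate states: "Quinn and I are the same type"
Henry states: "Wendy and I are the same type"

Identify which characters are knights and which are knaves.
Quinn is a knight.
Carol is a knave.
Wendy is a knight.
Kate is a knave.
Henry is a knight.

Verification:
- Quinn (knight) says "Kate always lies" - this is TRUE because Kate is a knave.
- Carol (knave) says "Henry is a liar" - this is FALSE (a lie) because Henry is a knight.
- Wendy (knight) says "Henry is a knight" - this is TRUE because Henry is a knight.
- Kate (knave) says "Quinn and I are the same type" - this is FALSE (a lie) because Kate is a knave and Quinn is a knight.
- Henry (knight) says "Wendy and I are the same type" - this is TRUE because Henry is a knight and Wendy is a knight.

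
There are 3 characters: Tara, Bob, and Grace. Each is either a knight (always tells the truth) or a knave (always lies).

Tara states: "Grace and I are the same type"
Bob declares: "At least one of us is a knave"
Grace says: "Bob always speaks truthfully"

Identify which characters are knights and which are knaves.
Tara is a knave.
Bob is a knight.
Grace is a knight.

Verification:
- Tara (knave) says "Grace and I are the same type" - this is FALSE (a lie) because Tara is a knave and Grace is a knight.
- Bob (knight) says "At least one of us is a knave" - this is TRUE because Tara is a knave.
- Grace (knight) says "Bob always speaks truthfully" - this is TRUE because Bob is a knight.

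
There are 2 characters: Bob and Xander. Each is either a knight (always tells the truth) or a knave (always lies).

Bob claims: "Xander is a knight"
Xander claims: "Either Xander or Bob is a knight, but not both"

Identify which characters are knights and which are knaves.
Bob is a knave.
Xander is a knave.

Verification:
- Bob (knave) says "Xander is a knight" - this is FALSE (a lie) because Xander is a knave.
- Xander (knave) says "Either Xander or Bob is a knight, but not both" - this is FALSE (a lie) because Xander is a knave and Bob is a knave.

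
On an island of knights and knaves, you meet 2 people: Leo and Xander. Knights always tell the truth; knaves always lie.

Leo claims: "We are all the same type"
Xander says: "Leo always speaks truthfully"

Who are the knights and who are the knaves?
Leo is a knight.
Xander is a knight.

Verification:
- Leo (knight) says "We are all the same type" - this is TRUE because Leo and Xander are knights.
- Xander (knight) says "Leo always speaks truthfully" - this is TRUE because Leo is a knight.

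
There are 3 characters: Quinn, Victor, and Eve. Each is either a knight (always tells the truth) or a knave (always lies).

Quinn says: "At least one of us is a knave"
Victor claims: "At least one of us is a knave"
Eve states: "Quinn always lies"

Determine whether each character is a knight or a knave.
Quinn is a knight.
Victor is a knight.
Eve is a knave.

Verification:
- Quinn (knight) says "At least one of us is a knave" - this is TRUE because Eve is a knave.
- Victor (knight) says "At least one of us is a knave" - this is TRUE because Eve is a knave.
- Eve (knave) says "Quinn always lies" - this is FALSE (a lie) because Quinn is a knight.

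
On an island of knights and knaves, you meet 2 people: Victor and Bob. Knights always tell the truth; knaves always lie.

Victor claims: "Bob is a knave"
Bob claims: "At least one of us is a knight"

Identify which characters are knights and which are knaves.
Victor is a knave.
Bob is a knight.

Verification:
- Victor (knave) says "Bob is a knave" - this is FALSE (a lie) because Bob is a knight.
- Bob (knight) says "At least one of us is a knight" - this is TRUE because Bob is a knight.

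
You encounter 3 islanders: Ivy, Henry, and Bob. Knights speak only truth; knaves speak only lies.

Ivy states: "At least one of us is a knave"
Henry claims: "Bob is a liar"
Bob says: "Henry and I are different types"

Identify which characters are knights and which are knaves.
Ivy is a knight.
Henry is a knave.
Bob is a knight.

Verification:
- Ivy (knight) says "At least one of us is a knave" - this is TRUE because Henry is a knave.
- Henry (knave) says "Bob is a liar" - this is FALSE (a lie) because Bob is a knight.
- Bob (knight) says "Henry and I are different types" - this is TRUE because Bob is a knight and Henry is a knave.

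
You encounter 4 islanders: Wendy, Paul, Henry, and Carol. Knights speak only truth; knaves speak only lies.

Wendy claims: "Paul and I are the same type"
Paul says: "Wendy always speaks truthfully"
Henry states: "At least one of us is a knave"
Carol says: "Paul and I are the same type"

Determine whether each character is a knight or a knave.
Wendy is a knight.
Paul is a knight.
Henry is a knight.
Carol is a knave.

Verification:
- Wendy (knight) says "Paul and I are the same type" - this is TRUE because Wendy is a knight and Paul is a knight.
- Paul (knight) says "Wendy always speaks truthfully" - this is TRUE because Wendy is a knight.
- Henry (knight) says "At least one of us is a knave" - this is TRUE because Carol is a knave.
- Carol (knave) says "Paul and I are the same type" - this is FALSE (a lie) because Carol is a knave and Paul is a knight.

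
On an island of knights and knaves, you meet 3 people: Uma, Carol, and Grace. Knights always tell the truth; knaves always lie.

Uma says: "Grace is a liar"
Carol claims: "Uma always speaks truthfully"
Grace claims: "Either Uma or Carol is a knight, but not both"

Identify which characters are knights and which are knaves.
Uma is a knight.
Carol is a knight.
Grace is a knave.

Verification:
- Uma (knight) says "Grace is a liar" - this is TRUE because Grace is a knave.
- Carol (knight) says "Uma always speaks truthfully" - this is TRUE because Uma is a knight.
- Grace (knave) says "Either Uma or Carol is a knight, but not both" - this is FALSE (a lie) because Uma is a knight and Carol is a knight.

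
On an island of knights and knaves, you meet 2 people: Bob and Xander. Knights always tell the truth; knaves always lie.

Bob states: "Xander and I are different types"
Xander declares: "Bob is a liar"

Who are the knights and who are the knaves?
Bob is a knight.
Xander is a knave.

Verification:
- Bob (knight) says "Xander and I are different types" - this is TRUE because Bob is a knight and Xander is a knave.
- Xander (knave) says "Bob is a liar" - this is FALSE (a lie) because Bob is a knight.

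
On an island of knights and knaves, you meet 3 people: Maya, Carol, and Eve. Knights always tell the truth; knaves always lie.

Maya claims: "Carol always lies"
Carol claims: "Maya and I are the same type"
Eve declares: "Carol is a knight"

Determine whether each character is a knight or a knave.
Maya is a knight.
Carol is a knave.
Eve is a knave.

Verification:
- Maya (knight) says "Carol always lies" - this is TRUE because Carol is a knave.
- Carol (knave) says "Maya and I are the same type" - this is FALSE (a lie) because Carol is a knave and Maya is a knight.
- Eve (knave) says "Carol is a knight" - this is FALSE (a lie) because Carol is a knave.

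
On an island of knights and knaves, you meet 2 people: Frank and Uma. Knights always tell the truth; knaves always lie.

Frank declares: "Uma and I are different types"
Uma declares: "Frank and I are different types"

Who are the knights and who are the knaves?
Frank is a knave.
Uma is a knave.

Verification:
- Frank (knave) says "Uma and I are different types" - this is FALSE (a lie) because Frank is a knave and Uma is a knave.
- Uma (knave) says "Frank and I are different types" - this is FALSE (a lie) because Uma is a knave and Frank is a knave.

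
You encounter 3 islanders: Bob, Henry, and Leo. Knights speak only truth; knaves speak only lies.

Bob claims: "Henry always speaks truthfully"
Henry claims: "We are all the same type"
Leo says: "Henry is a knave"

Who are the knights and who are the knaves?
Bob is a knave.
Henry is a knave.
Leo is a knight.

Verification:
- Bob (knave) says "Henry always speaks truthfully" - this is FALSE (a lie) because Henry is a knave.
- Henry (knave) says "We are all the same type" - this is FALSE (a lie) because Leo is a knight and Bob and Henry are knaves.
- Leo (knight) says "Henry is a knave" - this is TRUE because Henry is a knave.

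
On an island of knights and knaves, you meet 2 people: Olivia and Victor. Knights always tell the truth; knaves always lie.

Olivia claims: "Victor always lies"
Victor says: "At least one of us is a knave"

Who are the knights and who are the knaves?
Olivia is a knave.
Victor is a knight.

Verification:
- Olivia (knave) says "Victor always lies" - this is FALSE (a lie) because Victor is a knight.
- Victor (knight) says "At least one of us is a knave" - this is TRUE because Olivia is a knave.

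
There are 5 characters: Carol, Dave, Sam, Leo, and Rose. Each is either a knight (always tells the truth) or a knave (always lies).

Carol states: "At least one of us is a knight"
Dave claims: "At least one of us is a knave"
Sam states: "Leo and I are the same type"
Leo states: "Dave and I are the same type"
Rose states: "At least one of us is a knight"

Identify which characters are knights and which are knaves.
Carol is a knight.
Dave is a knight.
Sam is a knave.
Leo is a knight.
Rose is a knight.

Verification:
- Carol (knight) says "At least one of us is a knight" - this is TRUE because Carol, Dave, Leo, and Rose are knights.
- Dave (knight) says "At least one of us is a knave" - this is TRUE because Sam is a knave.
- Sam (knave) says "Leo and I are the same type" - this is FALSE (a lie) because Sam is a knave and Leo is a knight.
- Leo (knight) says "Dave and I are the same type" - this is TRUE because Leo is a knight and Dave is a knight.
- Rose (knight) says "At least one of us is a knight" - this is TRUE because Carol, Dave, Leo, and Rose are knights.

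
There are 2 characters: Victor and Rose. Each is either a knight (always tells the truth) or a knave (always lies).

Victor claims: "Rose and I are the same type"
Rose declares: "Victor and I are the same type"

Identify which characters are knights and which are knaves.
Victor is a knight.
Rose is a knight.

Verification:
- Victor (knight) says "Rose and I are the same type" - this is TRUE because Victor is a knight and Rose is a knight.
- Rose (knight) says "Victor and I are the same type" - this is TRUE because Rose is a knight and Victor is a knight.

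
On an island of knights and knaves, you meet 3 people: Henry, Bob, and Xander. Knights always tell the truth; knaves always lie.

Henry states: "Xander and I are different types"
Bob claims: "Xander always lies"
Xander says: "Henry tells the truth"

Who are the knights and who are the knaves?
Henry is a knave.
Bob is a knight.
Xander is a knave.

Verification:
- Henry (knave) says "Xander and I are different types" - this is FALSE (a lie) because Henry is a knave and Xander is a knave.
- Bob (knight) says "Xander always lies" - this is TRUE because Xander is a knave.
- Xander (knave) says "Henry tells the truth" - this is FALSE (a lie) because Henry is a knave.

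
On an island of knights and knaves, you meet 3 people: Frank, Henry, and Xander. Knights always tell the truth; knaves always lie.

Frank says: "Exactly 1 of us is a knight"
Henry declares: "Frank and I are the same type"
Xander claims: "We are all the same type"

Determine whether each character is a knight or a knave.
Frank is a knight.
Henry is a knave.
Xander is a knave.

Verification:
- Frank (knight) says "Exactly 1 of us is a knight" - this is TRUE because there are 1 knights.
- Henry (knave) says "Frank and I are the same type" - this is FALSE (a lie) because Henry is a knave and Frank is a knight.
- Xander (knave) says "We are all the same type" - this is FALSE (a lie) because Frank is a knight and Henry and Xander are knaves.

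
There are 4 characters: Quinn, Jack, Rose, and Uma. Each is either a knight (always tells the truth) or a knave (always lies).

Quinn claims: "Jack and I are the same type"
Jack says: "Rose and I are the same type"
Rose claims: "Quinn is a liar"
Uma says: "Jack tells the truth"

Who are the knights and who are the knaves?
Quinn is a knave.
Jack is a knight.
Rose is a knight.
Uma is a knight.

Verification:
- Quinn (knave) says "Jack and I are the same type" - this is FALSE (a lie) because Quinn is a knave and Jack is a knight.
- Jack (knight) says "Rose and I are the same type" - this is TRUE because Jack is a knight and Rose is a knight.
- Rose (knight) says "Quinn is a liar" - this is TRUE because Quinn is a knave.
- Uma (knight) says "Jack tells the truth" - this is TRUE because Jack is a knight.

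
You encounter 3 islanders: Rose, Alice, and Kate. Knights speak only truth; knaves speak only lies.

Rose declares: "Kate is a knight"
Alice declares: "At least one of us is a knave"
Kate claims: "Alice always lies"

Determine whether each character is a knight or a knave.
Rose is a knave.
Alice is a knight.
Kate is a knave.

Verification:
- Rose (knave) says "Kate is a knight" - this is FALSE (a lie) because Kate is a knave.
- Alice (knight) says "At least one of us is a knave" - this is TRUE because Rose and Kate are knaves.
- Kate (knave) says "Alice always lies" - this is FALSE (a lie) because Alice is a knight.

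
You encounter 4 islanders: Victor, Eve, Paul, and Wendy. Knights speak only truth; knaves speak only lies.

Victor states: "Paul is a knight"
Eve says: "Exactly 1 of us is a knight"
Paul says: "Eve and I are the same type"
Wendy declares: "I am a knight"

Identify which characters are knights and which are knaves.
Victor is a knave.
Eve is a knight.
Paul is a knave.
Wendy is a knave.

Verification:
- Victor (knave) says "Paul is a knight" - this is FALSE (a lie) because Paul is a knave.
- Eve (knight) says "Exactly 1 of us is a knight" - this is TRUE because there are 1 knights.
- Paul (knave) says "Eve and I are the same type" - this is FALSE (a lie) because Paul is a knave and Eve is a knight.
- Wendy (knave) says "I am a knight" - this is FALSE (a lie) because Wendy is a knave.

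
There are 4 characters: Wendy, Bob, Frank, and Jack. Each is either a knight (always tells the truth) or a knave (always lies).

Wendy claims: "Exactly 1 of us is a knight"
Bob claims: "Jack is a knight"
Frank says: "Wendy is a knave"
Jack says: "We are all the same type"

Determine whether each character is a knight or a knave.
Wendy is a knight.
Bob is a knave.
Frank is a knave.
Jack is a knave.

Verification:
- Wendy (knight) says "Exactly 1 of us is a knight" - this is TRUE because there are 1 knights.
- Bob (knave) says "Jack is a knight" - this is FALSE (a lie) because Jack is a knave.
- Frank (knave) says "Wendy is a knave" - this is FALSE (a lie) because Wendy is a knight.
- Jack (knave) says "We are all the same type" - this is FALSE (a lie) because Wendy is a knight and Bob, Frank, and Jack are knaves.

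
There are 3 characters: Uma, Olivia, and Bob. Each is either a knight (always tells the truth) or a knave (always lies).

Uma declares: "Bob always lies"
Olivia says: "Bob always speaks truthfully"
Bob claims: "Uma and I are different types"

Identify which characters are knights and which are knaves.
Uma is a knave.
Olivia is a knight.
Bob is a knight.

Verification:
- Uma (knave) says "Bob always lies" - this is FALSE (a lie) because Bob is a knight.
- Olivia (knight) says "Bob always speaks truthfully" - this is TRUE because Bob is a knight.
- Bob (knight) says "Uma and I are different types" - this is TRUE because Bob is a knight and Uma is a knave.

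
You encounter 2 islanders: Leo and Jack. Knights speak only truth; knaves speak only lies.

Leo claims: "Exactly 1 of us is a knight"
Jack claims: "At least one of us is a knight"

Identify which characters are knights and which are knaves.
Leo is a knave.
Jack is a knave.

Verification:
- Leo (knave) says "Exactly 1 of us is a knight" - this is FALSE (a lie) because there are 0 knights.
- Jack (knave) says "At least one of us is a knight" - this is FALSE (a lie) because no one is a knight.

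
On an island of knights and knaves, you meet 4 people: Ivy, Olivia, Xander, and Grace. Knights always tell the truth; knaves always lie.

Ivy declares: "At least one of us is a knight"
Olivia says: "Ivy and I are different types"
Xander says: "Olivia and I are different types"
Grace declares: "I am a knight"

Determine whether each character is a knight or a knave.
Ivy is a knave.
Olivia is a knave.
Xander is a knave.
Grace is a knave.

Verification:
- Ivy (knave) says "At least one of us is a knight" - this is FALSE (a lie) because no one is a knight.
- Olivia (knave) says "Ivy and I are different types" - this is FALSE (a lie) because Olivia is a knave and Ivy is a knave.
- Xander (knave) says "Olivia and I are different types" - this is FALSE (a lie) because Xander is a knave and Olivia is a knave.
- Grace (knave) says "I am a knight" - this is FALSE (a lie) because Grace is a knave.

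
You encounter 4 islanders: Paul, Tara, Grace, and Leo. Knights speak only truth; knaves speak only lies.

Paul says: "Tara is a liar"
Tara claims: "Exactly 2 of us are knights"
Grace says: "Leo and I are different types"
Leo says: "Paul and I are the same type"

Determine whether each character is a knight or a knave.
Paul is a knight.
Tara is a knave.
Grace is a knave.
Leo is a knave.

Verification:
- Paul (knight) says "Tara is a liar" - this is TRUE because Tara is a knave.
- Tara (knave) says "Exactly 2 of us are knights" - this is FALSE (a lie) because there are 1 knights.
- Grace (knave) says "Leo and I are different types" - this is FALSE (a lie) because Grace is a knave and Leo is a knave.
- Leo (knave) says "Paul and I are the same type" - this is FALSE (a lie) because Leo is a knave and Paul is a knight.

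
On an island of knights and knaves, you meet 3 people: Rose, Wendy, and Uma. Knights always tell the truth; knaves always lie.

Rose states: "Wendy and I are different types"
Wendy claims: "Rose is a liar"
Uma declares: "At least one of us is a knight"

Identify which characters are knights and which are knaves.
Rose is a knight.
Wendy is a knave.
Uma is a knight.

Verification:
- Rose (knight) says "Wendy and I are different types" - this is TRUE because Rose is a knight and Wendy is a knave.
- Wendy (knave) says "Rose is a liar" - this is FALSE (a lie) because Rose is a knight.
- Uma (knight) says "At least one of us is a knight" - this is TRUE because Rose and Uma are knights.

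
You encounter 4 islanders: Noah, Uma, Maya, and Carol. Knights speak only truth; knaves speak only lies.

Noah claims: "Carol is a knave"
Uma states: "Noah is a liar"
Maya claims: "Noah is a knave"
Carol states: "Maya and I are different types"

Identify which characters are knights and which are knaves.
Noah is a knight.
Uma is a knave.
Maya is a knave.
Carol is a knave.

Verification:
- Noah (knight) says "Carol is a knave" - this is TRUE because Carol is a knave.
- Uma (knave) says "Noah is a liar" - this is FALSE (a lie) because Noah is a knight.
- Maya (knave) says "Noah is a knave" - this is FALSE (a lie) because Noah is a knight.
- Carol (knave) says "Maya and I are different types" - this is FALSE (a lie) because Carol is a knave and Maya is a knave.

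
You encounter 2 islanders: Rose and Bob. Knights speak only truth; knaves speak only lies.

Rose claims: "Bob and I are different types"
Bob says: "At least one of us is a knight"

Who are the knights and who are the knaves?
Rose is a knave.
Bob is a knave.

Verification:
- Rose (knave) says "Bob and I are different types" - this is FALSE (a lie) because Rose is a knave and Bob is a knave.
- Bob (knave) says "At least one of us is a knight" - this is FALSE (a lie) because no one is a knight.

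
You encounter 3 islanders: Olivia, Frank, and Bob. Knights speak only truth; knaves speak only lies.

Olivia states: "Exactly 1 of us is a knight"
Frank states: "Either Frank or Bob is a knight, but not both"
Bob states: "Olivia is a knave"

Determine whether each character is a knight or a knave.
Olivia is a knight.
Frank is a knave.
Bob is a knave.

Verification:
- Olivia (knight) says "Exactly 1 of us is a knight" - this is TRUE because there are 1 knights.
- Frank (knave) says "Either Frank or Bob is a knight, but not both" - this is FALSE (a lie) because Frank is a knave and Bob is a knave.
- Bob (knave) says "Olivia is a knave" - this is FALSE (a lie) because Olivia is a knight.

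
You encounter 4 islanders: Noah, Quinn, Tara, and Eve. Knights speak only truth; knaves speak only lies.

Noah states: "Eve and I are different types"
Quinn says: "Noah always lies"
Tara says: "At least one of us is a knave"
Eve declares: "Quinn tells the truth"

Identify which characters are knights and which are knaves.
Noah is a knight.
Quinn is a knave.
Tara is a knight.
Eve is a knave.

Verification:
- Noah (knight) says "Eve and I are different types" - this is TRUE because Noah is a knight and Eve is a knave.
- Quinn (knave) says "Noah always lies" - this is FALSE (a lie) because Noah is a knight.
- Tara (knight) says "At least one of us is a knave" - this is TRUE because Quinn and Eve are knaves.
- Eve (knave) says "Quinn tells the truth" - this is FALSE (a lie) because Quinn is a knave.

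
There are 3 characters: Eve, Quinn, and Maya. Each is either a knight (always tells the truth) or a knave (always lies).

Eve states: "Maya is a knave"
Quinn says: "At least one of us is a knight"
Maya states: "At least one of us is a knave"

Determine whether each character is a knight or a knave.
Eve is a knave.
Quinn is a knight.
Maya is a knight.

Verification:
- Eve (knave) says "Maya is a knave" - this is FALSE (a lie) because Maya is a knight.
- Quinn (knight) says "At least one of us is a knight" - this is TRUE because Quinn and Maya are knights.
- Maya (knight) says "At least one of us is a knave" - this is TRUE because Eve is a knave.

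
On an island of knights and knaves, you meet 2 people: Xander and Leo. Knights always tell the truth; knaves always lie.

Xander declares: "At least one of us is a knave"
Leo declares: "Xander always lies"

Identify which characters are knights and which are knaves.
Xander is a knight.
Leo is a knave.

Verification:
- Xander (knight) says "At least one of us is a knave" - this is TRUE because Leo is a knave.
- Leo (knave) says "Xander always lies" - this is FALSE (a lie) because Xander is a knight.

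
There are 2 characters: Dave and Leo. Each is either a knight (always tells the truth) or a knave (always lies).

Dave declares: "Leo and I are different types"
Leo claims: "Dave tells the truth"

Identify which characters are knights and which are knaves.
Dave is a knave.
Leo is a knave.

Verification:
- Dave (knave) says "Leo and I are different types" - this is FALSE (a lie) because Dave is a knave and Leo is a knave.
- Leo (knave) says "Dave tells the truth" - this is FALSE (a lie) because Dave is a knave.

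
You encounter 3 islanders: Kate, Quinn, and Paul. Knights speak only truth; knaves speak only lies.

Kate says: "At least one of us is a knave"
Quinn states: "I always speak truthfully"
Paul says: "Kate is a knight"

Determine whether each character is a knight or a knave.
Kate is a knight.
Quinn is a knave.
Paul is a knight.

Verification:
- Kate (knight) says "At least one of us is a knave" - this is TRUE because Quinn is a knave.
- Quinn (knave) says "I always speak truthfully" - this is FALSE (a lie) because Quinn is a knave.
- Paul (knight) says "Kate is a knight" - this is TRUE because Kate is a knight.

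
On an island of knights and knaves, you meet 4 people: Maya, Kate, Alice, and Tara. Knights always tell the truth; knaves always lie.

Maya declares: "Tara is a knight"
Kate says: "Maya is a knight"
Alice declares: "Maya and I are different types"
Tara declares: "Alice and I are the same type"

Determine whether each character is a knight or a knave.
Maya is a knave.
Kate is a knave.
Alice is a knight.
Tara is a knave.

Verification:
- Maya (knave) says "Tara is a knight" - this is FALSE (a lie) because Tara is a knave.
- Kate (knave) says "Maya is a knight" - this is FALSE (a lie) because Maya is a knave.
- Alice (knight) says "Maya and I are different types" - this is TRUE because Alice is a knight and Maya is a knave.
- Tara (knave) says "Alice and I are the same type" - this is FALSE (a lie) because Tara is a knave and Alice is a knight.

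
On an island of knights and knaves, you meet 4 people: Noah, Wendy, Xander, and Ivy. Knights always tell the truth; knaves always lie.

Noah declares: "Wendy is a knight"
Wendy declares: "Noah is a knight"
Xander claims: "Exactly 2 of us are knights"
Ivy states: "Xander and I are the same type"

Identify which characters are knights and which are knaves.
Noah is a knave.
Wendy is a knave.
Xander is a knight.
Ivy is a knight.

Verification:
- Noah (knave) says "Wendy is a knight" - this is FALSE (a lie) because Wendy is a knave.
- Wendy (knave) says "Noah is a knight" - this is FALSE (a lie) because Noah is a knave.
- Xander (knight) says "Exactly 2 of us are knights" - this is TRUE because there are 2 knights.
- Ivy (knight) says "Xander and I are the same type" - this is TRUE because Ivy is a knight and Xander is a knight.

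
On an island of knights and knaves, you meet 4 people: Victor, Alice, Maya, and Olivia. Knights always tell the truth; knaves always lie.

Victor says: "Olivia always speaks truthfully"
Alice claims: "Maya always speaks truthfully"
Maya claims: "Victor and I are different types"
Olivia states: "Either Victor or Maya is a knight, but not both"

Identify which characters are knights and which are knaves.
Victor is a knave.
Alice is a knave.
Maya is a knave.
Olivia is a knave.

Verification:
- Victor (knave) says "Olivia always speaks truthfully" - this is FALSE (a lie) because Olivia is a knave.
- Alice (knave) says "Maya always speaks truthfully" - this is FALSE (a lie) because Maya is a knave.
- Maya (knave) says "Victor and I are different types" - this is FALSE (a lie) because Maya is a knave and Victor is a knave.
- Olivia (knave) says "Either Victor or Maya is a knight, but not both" - this is FALSE (a lie) because Victor is a knave and Maya is a knave.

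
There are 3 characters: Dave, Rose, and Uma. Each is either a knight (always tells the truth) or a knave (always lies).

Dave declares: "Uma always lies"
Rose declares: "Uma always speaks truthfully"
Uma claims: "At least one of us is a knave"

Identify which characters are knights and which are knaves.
Dave is a knave.
Rose is a knight.
Uma is a knight.

Verification:
- Dave (knave) says "Uma always lies" - this is FALSE (a lie) because Uma is a knight.
- Rose (knight) says "Uma always speaks truthfully" - this is TRUE because Uma is a knight.
- Uma (knight) says "At least one of us is a knave" - this is TRUE because Dave is a knave.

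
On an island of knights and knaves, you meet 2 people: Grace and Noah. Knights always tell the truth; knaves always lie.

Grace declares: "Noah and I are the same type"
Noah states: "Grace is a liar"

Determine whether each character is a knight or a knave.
Grace is a knave.
Noah is a knight.

Verification:
- Grace (knave) says "Noah and I are the same type" - this is FALSE (a lie) because Grace is a knave and Noah is a knight.
- Noah (knight) says "Grace is a liar" - this is TRUE because Grace is a knave.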